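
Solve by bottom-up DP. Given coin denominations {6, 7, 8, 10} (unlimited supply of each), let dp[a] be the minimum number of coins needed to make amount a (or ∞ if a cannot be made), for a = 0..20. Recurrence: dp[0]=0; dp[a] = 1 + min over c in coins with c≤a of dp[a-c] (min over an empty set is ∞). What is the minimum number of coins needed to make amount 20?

2

 a  0  1  2  3  4  5  6  7  8  9 10 11 12 13 14 15 16 17 18 19 20
dp  0  -  -  -  -  -  1  1  1  -  1  -  2  2  2  2  2  2  2  3  2
(- denotes ∞ / unreachable)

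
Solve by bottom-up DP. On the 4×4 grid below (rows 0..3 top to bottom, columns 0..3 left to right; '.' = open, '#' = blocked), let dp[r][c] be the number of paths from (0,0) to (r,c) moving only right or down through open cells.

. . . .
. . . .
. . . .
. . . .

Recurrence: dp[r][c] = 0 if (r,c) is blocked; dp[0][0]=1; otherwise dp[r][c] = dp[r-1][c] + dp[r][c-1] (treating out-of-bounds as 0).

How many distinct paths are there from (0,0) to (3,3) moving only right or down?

20

r\c   0   1   2   3
  0   1   1   1   1
  1   1   2   3   4
  2   1   3   6  10
  3   1   4  10  20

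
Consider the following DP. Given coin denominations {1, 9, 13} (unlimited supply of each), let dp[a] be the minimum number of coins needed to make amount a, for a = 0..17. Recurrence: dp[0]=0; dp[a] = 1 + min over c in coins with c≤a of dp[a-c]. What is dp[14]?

2

 a  0  1  2  3  4  5  6  7  8  9 10 11 12 13 14 15 16 17
dp  0  1  2  3  4  5  6  7  8  1  2  3  4  1  2  3  4  5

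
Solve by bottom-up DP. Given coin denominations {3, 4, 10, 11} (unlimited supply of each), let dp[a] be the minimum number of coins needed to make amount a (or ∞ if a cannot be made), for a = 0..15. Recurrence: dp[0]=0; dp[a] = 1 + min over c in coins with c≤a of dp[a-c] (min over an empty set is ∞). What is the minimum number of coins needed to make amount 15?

 a  0  1  2  3  4  5  6  7  8  9 10 11 12 13 14 15
dp  0  -  -  1  1  -  2  2  2  3  1  1  3  2  2  2
(- denotes ∞ / unreachable)

2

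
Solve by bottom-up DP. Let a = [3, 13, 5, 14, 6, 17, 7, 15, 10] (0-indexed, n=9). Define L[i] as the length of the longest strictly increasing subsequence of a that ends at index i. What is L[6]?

   i    0    1    2    3    4    5    6    7    8
a[i]    3   13    5   14    6   17    7   15   10
L[i]    1    2    2    3    3    4    4    5    5

4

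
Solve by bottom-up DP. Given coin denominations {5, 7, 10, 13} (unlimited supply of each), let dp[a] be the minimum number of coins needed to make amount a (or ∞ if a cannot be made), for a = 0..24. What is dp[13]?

1

 a  0  1  2  3  4  5  6  7  8  9 10 11 12 13 14 15 16 17 18 19 20 21 22 23 24
dp  0  -  -  -  -  1  -  1  -  -  1  -  2  1  2  2  -  2  2  3  2  3  3  2  3
(- denotes ∞ / unreachable)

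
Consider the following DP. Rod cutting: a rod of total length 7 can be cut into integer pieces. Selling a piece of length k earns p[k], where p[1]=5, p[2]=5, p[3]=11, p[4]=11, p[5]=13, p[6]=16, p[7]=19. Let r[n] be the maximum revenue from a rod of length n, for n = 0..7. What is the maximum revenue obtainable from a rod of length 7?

35

   n    0    1    2    3    4    5    6    7
r[n]    0    5   10   15   20   25   30   35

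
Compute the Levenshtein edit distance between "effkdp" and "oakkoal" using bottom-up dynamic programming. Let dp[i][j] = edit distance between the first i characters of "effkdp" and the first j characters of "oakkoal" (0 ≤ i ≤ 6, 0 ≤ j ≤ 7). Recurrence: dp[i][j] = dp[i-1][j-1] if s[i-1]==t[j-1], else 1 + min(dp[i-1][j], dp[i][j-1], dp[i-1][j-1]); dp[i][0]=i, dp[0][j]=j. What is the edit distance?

   ''  o  a  k  k  o  a  l
''  0  1  2  3  4  5  6  7
 e  1  1  2  3  4  5  6  7
 f  2  2  2  3  4  5  6  7
 f  3  3  3  3  4  5  6  7
 k  4  4  4  3  3  4  5  6
 d  5  5  5  4  4  4  5  6
 p  6  6  6  5  5  5  5  6

6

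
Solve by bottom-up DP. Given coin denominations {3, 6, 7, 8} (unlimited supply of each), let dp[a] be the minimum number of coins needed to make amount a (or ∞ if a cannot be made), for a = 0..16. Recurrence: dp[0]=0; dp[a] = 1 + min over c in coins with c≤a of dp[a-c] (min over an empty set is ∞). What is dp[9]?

 a  0  1  2  3  4  5  6  7  8  9 10 11 12 13 14 15 16
dp  0  -  -  1  -  -  1  1  1  2  2  2  2  2  2  2  2
(- denotes ∞ / unreachable)

2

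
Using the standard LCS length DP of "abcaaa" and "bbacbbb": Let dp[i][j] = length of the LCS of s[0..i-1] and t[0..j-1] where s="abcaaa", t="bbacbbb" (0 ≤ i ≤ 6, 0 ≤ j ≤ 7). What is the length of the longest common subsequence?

   ''  b  b  a  c  b  b  b
''  0  0  0  0  0  0  0  0
 a  0  0  0  1  1  1  1  1
 b  0  1  1  1  1  2  2  2
 c  0  1  1  1  2  2  2  2
 a  0  1  1  2  2  2  2  2
 a  0  1  1  2  2  2  2  2
 a  0  1  1  2  2  2  2  2

2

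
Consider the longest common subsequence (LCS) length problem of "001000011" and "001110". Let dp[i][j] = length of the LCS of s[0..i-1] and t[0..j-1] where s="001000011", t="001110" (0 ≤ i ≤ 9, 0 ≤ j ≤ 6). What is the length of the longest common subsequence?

   ''  0  0  1  1  1  0
''  0  0  0  0  0  0  0
 0  0  1  1  1  1  1  1
 0  0  1  2  2  2  2  2
 1  0  1  2  3  3  3  3
 0  0  1  2  3  3  3  4
 0  0  1  2  3  3  3  4
 0  0  1  2  3  3  3  4
 0  0  1  2  3  3  3  4
 1  0  1  2  3  4  4  4
 1  0  1  2  3  4  5  5

5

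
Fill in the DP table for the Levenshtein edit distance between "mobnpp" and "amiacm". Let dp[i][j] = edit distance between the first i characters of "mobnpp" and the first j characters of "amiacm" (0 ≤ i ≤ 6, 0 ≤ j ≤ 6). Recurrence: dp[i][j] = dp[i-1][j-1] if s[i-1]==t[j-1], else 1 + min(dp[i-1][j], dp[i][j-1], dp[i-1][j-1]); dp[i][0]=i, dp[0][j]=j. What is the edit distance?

   ''  a  m  i  a  c  m
''  0  1  2  3  4  5  6
 m  1  1  1  2  3  4  5
 o  2  2  2  2  3  4  5
 b  3  3  3  3  3  4  5
 n  4  4  4  4  4  4  5
 p  5  5  5  5  5  5  5
 p  6  6  6  6  6  6  6

6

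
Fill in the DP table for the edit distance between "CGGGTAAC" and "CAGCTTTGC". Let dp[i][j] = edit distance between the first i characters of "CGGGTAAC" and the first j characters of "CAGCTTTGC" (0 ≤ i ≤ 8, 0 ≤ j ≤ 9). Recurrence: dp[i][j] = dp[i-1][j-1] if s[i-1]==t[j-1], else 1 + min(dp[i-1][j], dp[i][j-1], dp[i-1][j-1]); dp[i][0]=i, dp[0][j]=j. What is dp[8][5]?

   ''  C  A  G  C  T  T  T  G  C
''  0  1  2  3  4  5  6  7  8  9
 C  1  0  1  2  3  4  5  6  7  8
 G  2  1  1  1  2  3  4  5  6  7
 G  3  2  2  1  2  3  4  5  5  6
 G  4  3  3  2  2  3  4  5  5  6
 T  5  4  4  3  3  2  3  4  5  6
 A  6  5  4  4  4  3  3  4  5  6
 A  7  6  5  5  5  4  4  4  5  6
 C  8  7  6  6  5  5  5  5  5  5

5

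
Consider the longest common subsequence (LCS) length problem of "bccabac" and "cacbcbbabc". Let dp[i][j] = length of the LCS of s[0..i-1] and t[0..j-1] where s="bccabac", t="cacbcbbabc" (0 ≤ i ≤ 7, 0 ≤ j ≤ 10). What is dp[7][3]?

3

   ''  c  a  c  b  c  b  b  a  b  c
''  0  0  0  0  0  0  0  0  0  0  0
 b  0  0  0  0  1  1  1  1  1  1  1
 c  0  1  1  1  1  2  2  2  2  2  2
 c  0  1  1  2  2  2  2  2  2  2  3
 a  0  1  2  2  2  2  2  2  3  3  3
 b  0  1  2  2  3  3  3  3  3  4  4
 a  0  1  2  2  3  3  3  3  4  4  4
 c  0  1  2  3  3  4  4  4  4  4  5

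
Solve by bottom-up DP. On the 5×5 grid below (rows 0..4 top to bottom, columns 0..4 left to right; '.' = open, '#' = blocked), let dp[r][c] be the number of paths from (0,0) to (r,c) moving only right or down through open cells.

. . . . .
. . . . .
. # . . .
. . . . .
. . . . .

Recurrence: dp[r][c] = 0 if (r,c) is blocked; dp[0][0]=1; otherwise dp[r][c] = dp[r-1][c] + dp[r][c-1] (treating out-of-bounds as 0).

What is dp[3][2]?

4

r\c   0   1   2   3   4
  0   1   1   1   1   1
  1   1   2   3   4   5
  2   1   0   3   7  12
  3   1   1   4  11  23
  4   1   2   6  17  40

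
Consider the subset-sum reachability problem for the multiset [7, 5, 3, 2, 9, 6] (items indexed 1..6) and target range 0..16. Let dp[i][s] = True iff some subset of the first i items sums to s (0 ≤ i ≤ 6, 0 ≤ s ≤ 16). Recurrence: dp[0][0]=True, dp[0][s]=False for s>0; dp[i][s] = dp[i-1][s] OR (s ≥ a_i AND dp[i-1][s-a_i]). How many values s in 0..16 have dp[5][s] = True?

13

i\s   0   1   2   3   4   5   6   7   8   9  10  11  12  13  14  15  16
  0   T   F   F   F   F   F   F   F   F   F   F   F   F   F   F   F   F
  1   T   F   F   F   F   F   F   T   F   F   F   F   F   F   F   F   F
  2   T   F   F   F   F   T   F   T   F   F   F   F   T   F   F   F   F
  3   T   F   F   T   F   T   F   T   T   F   T   F   T   F   F   T   F
  4   T   F   T   T   F   T   F   T   T   T   T   F   T   F   T   T   F
  5   T   F   T   T   F   T   F   T   T   T   T   T   T   F   T   T   T
  6   T   F   T   T   F   T   T   T   T   T   T   T   T   T   T   T   T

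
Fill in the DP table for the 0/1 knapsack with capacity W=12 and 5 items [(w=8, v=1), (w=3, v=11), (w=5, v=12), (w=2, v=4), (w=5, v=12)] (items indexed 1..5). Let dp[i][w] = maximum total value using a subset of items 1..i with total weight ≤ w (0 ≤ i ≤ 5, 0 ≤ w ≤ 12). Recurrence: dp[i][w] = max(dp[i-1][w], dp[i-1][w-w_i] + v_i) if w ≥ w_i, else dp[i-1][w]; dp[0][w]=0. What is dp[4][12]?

27

i\w   0   1   2   3   4   5   6   7   8   9  10  11  12
  0   0   0   0   0   0   0   0   0   0   0   0   0   0
  1   0   0   0   0   0   0   0   0   1   1   1   1   1
  2   0   0   0  11  11  11  11  11  11  11  11  12  12
  3   0   0   0  11  11  12  12  12  23  23  23  23  23
  4   0   0   4  11  11  15  15  16  23  23  27  27  27
  5   0   0   4  11  11  15  15  16  23  23  27  27  28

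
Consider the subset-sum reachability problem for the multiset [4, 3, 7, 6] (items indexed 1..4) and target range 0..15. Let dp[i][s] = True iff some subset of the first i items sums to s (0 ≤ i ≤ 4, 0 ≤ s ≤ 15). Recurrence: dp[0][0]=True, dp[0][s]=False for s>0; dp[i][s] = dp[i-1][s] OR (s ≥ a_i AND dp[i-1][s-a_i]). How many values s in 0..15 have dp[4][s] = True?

10

i\s   0   1   2   3   4   5   6   7   8   9  10  11  12  13  14  15
  0   T   F   F   F   F   F   F   F   F   F   F   F   F   F   F   F
  1   T   F   F   F   T   F   F   F   F   F   F   F   F   F   F   F
  2   T   F   F   T   T   F   F   T   F   F   F   F   F   F   F   F
  3   T   F   F   T   T   F   F   T   F   F   T   T   F   F   T   F
  4   T   F   F   T   T   F   T   T   F   T   T   T   F   T   T   F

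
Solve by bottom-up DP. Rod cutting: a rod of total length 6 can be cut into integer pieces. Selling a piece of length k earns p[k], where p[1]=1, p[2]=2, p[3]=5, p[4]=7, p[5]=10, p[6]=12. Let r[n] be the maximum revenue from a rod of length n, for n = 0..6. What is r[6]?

   n    0    1    2    3    4    5    6
r[n]    0    1    2    5    7   10   12

12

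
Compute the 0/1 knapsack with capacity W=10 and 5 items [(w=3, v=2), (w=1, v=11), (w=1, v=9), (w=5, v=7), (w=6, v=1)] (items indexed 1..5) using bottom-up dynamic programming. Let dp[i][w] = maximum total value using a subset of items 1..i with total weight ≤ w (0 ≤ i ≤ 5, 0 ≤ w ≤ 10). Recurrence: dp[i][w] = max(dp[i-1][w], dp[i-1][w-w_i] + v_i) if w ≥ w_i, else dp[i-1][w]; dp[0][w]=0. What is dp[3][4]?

i\w   0   1   2   3   4   5   6   7   8   9  10
  0   0   0   0   0   0   0   0   0   0   0   0
  1   0   0   0   2   2   2   2   2   2   2   2
  2   0  11  11  11  13  13  13  13  13  13  13
  3   0  11  20  20  20  22  22  22  22  22  22
  4   0  11  20  20  20  22  22  27  27  27  29
  5   0  11  20  20  20  22  22  27  27  27  29

20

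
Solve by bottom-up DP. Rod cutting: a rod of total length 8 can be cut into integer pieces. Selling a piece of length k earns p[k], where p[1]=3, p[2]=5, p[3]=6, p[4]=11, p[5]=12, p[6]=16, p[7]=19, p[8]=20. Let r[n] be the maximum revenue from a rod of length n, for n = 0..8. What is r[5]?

   n    0    1    2    3    4    5    6    7    8
r[n]    0    3    6    9   12   15   18   21   24

15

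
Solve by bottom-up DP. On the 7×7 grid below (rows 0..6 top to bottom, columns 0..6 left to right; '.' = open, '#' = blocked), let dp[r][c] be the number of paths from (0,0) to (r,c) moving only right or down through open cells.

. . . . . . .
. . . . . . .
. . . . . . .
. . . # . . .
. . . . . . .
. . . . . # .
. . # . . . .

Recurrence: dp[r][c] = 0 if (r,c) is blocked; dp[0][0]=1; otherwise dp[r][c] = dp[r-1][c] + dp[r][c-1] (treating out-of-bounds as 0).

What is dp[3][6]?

64

r\c   0   1   2   3   4   5   6
  0   1   1   1   1   1   1   1
  1   1   2   3   4   5   6   7
  2   1   3   6  10  15  21  28
  3   1   4  10   0  15  36  64
  4   1   5  15  15  30  66 130
  5   1   6  21  36  66   0 130
  6   1   7   0  36 102 102 232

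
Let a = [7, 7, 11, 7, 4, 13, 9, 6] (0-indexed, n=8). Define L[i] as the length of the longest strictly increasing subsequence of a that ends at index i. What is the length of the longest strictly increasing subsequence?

   i    0    1    2    3    4    5    6    7
a[i]    7    7   11    7    4   13    9    6
L[i]    1    1    2    1    1    3    2    2

3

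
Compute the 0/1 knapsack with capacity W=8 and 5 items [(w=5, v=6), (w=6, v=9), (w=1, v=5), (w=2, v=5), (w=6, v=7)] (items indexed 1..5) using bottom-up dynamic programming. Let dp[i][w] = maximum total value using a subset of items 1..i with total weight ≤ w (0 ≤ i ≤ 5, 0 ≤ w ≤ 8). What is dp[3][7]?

i\w   0   1   2   3   4   5   6   7   8
  0   0   0   0   0   0   0   0   0   0
  1   0   0   0   0   0   6   6   6   6
  2   0   0   0   0   0   6   9   9   9
  3   0   5   5   5   5   6  11  14  14
  4   0   5   5  10  10  10  11  14  16
  5   0   5   5  10  10  10  11  14  16

14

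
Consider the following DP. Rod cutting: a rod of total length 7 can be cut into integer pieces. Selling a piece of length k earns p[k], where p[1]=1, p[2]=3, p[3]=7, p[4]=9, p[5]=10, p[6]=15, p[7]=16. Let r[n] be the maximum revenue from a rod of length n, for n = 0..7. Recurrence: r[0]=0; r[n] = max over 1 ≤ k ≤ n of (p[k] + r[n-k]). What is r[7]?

   n    0    1    2    3    4    5    6    7
r[n]    0    1    3    7    9   10   15   16

16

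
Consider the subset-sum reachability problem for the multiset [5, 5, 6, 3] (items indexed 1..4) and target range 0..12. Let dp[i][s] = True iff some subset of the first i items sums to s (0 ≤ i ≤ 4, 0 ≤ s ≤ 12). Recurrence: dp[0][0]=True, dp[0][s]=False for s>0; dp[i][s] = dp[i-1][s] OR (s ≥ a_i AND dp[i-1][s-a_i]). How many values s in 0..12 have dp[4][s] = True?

i\s   0   1   2   3   4   5   6   7   8   9  10  11  12
  0   T   F   F   F   F   F   F   F   F   F   F   F   F
  1   T   F   F   F   F   T   F   F   F   F   F   F   F
  2   T   F   F   F   F   T   F   F   F   F   T   F   F
  3   T   F   F   F   F   T   T   F   F   F   T   T   F
  4   T   F   F   T   F   T   T   F   T   T   T   T   F

8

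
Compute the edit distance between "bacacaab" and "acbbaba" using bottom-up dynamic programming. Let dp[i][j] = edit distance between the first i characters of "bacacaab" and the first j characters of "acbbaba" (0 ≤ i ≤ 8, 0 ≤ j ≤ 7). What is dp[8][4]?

   ''  a  c  b  b  a  b  a
''  0  1  2  3  4  5  6  7
 b  1  1  2  2  3  4  5  6
 a  2  1  2  3  3  3  4  5
 c  3  2  1  2  3  4  4  5
 a  4  3  2  2  3  3  4  4
 c  5  4  3  3  3  4  4  5
 a  6  5  4  4  4  3  4  4
 a  7  6  5  5  5  4  4  4
 b  8  7  6  5  5  5  4  5

5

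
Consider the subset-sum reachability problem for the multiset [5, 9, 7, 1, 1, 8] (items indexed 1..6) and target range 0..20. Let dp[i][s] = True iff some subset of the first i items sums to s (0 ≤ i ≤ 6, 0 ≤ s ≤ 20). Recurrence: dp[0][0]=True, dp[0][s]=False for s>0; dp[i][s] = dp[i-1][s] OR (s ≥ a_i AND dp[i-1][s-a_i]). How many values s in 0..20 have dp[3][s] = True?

7

i\s   0   1   2   3   4   5   6   7   8   9  10  11  12  13  14  15  16  17  18  19  20
  0   T   F   F   F   F   F   F   F   F   F   F   F   F   F   F   F   F   F   F   F   F
  1   T   F   F   F   F   T   F   F   F   F   F   F   F   F   F   F   F   F   F   F   F
  2   T   F   F   F   F   T   F   F   F   T   F   F   F   F   T   F   F   F   F   F   F
  3   T   F   F   F   F   T   F   T   F   T   F   F   T   F   T   F   T   F   F   F   F
  4   T   T   F   F   F   T   T   T   T   T   T   F   T   T   T   T   T   T   F   F   F
  5   T   T   T   F   F   T   T   T   T   T   T   T   T   T   T   T   T   T   T   F   F
  6   T   T   T   F   F   T   T   T   T   T   T   T   T   T   T   T   T   T   T   T   T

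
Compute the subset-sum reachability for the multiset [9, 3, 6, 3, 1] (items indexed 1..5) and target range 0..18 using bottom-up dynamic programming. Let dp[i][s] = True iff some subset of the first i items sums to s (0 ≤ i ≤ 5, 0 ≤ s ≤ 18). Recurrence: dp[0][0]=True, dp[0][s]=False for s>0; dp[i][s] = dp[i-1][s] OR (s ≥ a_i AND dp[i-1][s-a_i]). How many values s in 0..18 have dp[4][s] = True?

7

i\s   0   1   2   3   4   5   6   7   8   9  10  11  12  13  14  15  16  17  18
  0   T   F   F   F   F   F   F   F   F   F   F   F   F   F   F   F   F   F   F
  1   T   F   F   F   F   F   F   F   F   T   F   F   F   F   F   F   F   F   F
  2   T   F   F   T   F   F   F   F   F   T   F   F   T   F   F   F   F   F   F
  3   T   F   F   T   F   F   T   F   F   T   F   F   T   F   F   T   F   F   T
  4   T   F   F   T   F   F   T   F   F   T   F   F   T   F   F   T   F   F   T
  5   T   T   F   T   T   F   T   T   F   T   T   F   T   T   F   T   T   F   T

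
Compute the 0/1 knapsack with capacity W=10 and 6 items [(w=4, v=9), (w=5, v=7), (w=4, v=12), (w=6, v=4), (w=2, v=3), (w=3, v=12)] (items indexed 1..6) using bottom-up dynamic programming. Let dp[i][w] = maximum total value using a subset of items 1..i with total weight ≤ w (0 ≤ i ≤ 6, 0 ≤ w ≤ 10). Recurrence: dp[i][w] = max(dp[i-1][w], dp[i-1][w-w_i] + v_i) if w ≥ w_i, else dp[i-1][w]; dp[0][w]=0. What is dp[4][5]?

i\w   0   1   2   3   4   5   6   7   8   9  10
  0   0   0   0   0   0   0   0   0   0   0   0
  1   0   0   0   0   9   9   9   9   9   9   9
  2   0   0   0   0   9   9   9   9   9  16  16
  3   0   0   0   0  12  12  12  12  21  21  21
  4   0   0   0   0  12  12  12  12  21  21  21
  5   0   0   3   3  12  12  15  15  21  21  24
  6   0   0   3  12  12  15  15  24  24  27  27

12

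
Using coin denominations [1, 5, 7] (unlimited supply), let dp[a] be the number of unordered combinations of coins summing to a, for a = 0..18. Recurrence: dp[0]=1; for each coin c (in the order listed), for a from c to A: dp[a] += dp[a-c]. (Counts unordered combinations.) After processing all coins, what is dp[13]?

5

after  coin     0     1     2     3     4     5     6     7     8     9    10    11    12    13    14    15    16    17    18
          1     1     1     1     1     1     1     1     1     1     1     1     1     1     1     1     1     1     1     1
          5     1     1     1     1     1     2     2     2     2     2     3     3     3     3     3     4     4     4     4
          7     1     1     1     1     1     2     2     3     3     3     4     4     5     5     6     7     7     8     8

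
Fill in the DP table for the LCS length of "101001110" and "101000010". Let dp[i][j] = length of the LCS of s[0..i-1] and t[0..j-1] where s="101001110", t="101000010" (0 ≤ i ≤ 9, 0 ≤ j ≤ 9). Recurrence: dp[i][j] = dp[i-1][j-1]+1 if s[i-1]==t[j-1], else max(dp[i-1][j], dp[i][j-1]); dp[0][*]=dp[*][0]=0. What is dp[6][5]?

   ''  1  0  1  0  0  0  0  1  0
''  0  0  0  0  0  0  0  0  0  0
 1  0  1  1  1  1  1  1  1  1  1
 0  0  1  2  2  2  2  2  2  2  2
 1  0  1  2  3  3  3  3  3  3  3
 0  0  1  2  3  4  4  4  4  4  4
 0  0  1  2  3  4  5  5  5  5  5
 1  0  1  2  3  4  5  5  5  6  6
 1  0  1  2  3  4  5  5  5  6  6
 1  0  1  2  3  4  5  5  5  6  6
 0  0  1  2  3  4  5  6  6  6  7

5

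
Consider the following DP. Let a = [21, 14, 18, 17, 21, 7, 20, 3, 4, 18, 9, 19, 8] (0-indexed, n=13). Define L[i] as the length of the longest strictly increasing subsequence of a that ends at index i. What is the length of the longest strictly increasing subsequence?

   i    0    1    2    3    4    5    6    7    8    9   10   11   12
a[i]   21   14   18   17   21    7   20    3    4   18    9   19    8
L[i]    1    1    2    2    3    1    3    1    2    3    3    4    3

4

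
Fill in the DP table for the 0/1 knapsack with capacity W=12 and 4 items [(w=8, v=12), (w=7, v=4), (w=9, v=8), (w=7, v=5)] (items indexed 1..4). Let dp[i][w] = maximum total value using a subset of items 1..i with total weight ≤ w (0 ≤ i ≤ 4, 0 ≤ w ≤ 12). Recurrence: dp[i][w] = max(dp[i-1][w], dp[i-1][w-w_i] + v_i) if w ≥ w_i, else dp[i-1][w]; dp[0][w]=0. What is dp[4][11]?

i\w   0   1   2   3   4   5   6   7   8   9  10  11  12
  0   0   0   0   0   0   0   0   0   0   0   0   0   0
  1   0   0   0   0   0   0   0   0  12  12  12  12  12
  2   0   0   0   0   0   0   0   4  12  12  12  12  12
  3   0   0   0   0   0   0   0   4  12  12  12  12  12
  4   0   0   0   0   0   0   0   5  12  12  12  12  12

12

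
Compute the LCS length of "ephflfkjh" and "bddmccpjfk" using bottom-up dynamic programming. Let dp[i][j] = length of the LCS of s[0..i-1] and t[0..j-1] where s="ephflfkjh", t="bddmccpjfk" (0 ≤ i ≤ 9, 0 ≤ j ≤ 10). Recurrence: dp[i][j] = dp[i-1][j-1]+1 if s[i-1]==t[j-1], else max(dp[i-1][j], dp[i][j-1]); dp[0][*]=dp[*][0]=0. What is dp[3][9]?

   ''  b  d  d  m  c  c  p  j  f  k
''  0  0  0  0  0  0  0  0  0  0  0
 e  0  0  0  0  0  0  0  0  0  0  0
 p  0  0  0  0  0  0  0  1  1  1  1
 h  0  0  0  0  0  0  0  1  1  1  1
 f  0  0  0  0  0  0  0  1  1  2  2
 l  0  0  0  0  0  0  0  1  1  2  2
 f  0  0  0  0  0  0  0  1  1  2  2
 k  0  0  0  0  0  0  0  1  1  2  3
 j  0  0  0  0  0  0  0  1  2  2  3
 h  0  0  0  0  0  0  0  1  2  2  3

1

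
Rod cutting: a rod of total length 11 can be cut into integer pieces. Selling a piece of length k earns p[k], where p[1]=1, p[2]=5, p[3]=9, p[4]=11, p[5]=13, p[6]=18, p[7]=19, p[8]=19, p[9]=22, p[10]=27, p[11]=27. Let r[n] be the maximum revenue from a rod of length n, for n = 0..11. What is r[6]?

18

   n    0    1    2    3    4    5    6    7    8    9   10   11
r[n]    0    1    5    9   11   14   18   20   23   27   29   32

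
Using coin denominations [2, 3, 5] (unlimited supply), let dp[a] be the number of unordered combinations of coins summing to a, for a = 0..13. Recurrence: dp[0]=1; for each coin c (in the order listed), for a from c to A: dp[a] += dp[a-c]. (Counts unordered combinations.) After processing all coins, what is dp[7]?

after  coin     0     1     2     3     4     5     6     7     8     9    10    11    12    13
          2     1     0     1     0     1     0     1     0     1     0     1     0     1     0
          3     1     0     1     1     1     1     2     1     2     2     2     2     3     2
          5     1     0     1     1     1     2     2     2     3     3     4     4     5     5

2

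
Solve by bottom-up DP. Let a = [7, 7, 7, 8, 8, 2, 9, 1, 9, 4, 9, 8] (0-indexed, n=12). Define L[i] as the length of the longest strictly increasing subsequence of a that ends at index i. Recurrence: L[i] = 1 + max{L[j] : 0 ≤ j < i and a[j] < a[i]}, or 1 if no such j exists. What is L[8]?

   i    0    1    2    3    4    5    6    7    8    9   10   11
a[i]    7    7    7    8    8    2    9    1    9    4    9    8
L[i]    1    1    1    2    2    1    3    1    3    2    3    3

3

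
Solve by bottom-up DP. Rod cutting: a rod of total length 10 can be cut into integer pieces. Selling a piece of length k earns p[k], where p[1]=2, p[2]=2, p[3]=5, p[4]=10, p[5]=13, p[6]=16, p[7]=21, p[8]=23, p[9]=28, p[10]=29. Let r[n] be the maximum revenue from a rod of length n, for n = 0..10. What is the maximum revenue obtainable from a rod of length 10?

30

   n    0    1    2    3    4    5    6    7    8    9   10
r[n]    0    2    4    6   10   13   16   21   23   28   30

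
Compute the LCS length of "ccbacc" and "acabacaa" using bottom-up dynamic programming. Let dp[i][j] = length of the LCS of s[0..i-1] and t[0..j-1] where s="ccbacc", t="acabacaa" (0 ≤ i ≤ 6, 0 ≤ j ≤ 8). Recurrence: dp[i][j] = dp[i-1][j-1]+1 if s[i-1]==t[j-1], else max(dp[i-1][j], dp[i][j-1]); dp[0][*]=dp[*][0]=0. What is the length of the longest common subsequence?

   ''  a  c  a  b  a  c  a  a
''  0  0  0  0  0  0  0  0  0
 c  0  0  1  1  1  1  1  1  1
 c  0  0  1  1  1  1  2  2  2
 b  0  0  1  1  2  2  2  2  2
 a  0  1  1  2  2  3  3  3  3
 c  0  1  2  2  2  3  4  4  4
 c  0  1  2  2  2  3  4  4  4

4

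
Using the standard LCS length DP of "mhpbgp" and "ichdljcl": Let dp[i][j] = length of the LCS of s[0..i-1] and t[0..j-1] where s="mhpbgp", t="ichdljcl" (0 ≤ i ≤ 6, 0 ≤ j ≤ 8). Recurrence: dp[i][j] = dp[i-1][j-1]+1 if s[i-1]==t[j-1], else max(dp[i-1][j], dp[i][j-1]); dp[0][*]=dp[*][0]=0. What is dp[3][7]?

   ''  i  c  h  d  l  j  c  l
''  0  0  0  0  0  0  0  0  0
 m  0  0  0  0  0  0  0  0  0
 h  0  0  0  1  1  1  1  1  1
 p  0  0  0  1  1  1  1  1  1
 b  0  0  0  1  1  1  1  1  1
 g  0  0  0  1  1  1  1  1  1
 p  0  0  0  1  1  1  1  1  1

1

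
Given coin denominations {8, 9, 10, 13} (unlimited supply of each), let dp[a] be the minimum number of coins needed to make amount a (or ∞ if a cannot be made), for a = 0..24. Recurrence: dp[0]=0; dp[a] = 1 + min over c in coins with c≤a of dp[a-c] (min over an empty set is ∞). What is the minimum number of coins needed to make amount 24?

 a  0  1  2  3  4  5  6  7  8  9 10 11 12 13 14 15 16 17 18 19 20 21 22 23 24
dp  0  -  -  -  -  -  -  -  1  1  1  -  -  1  -  -  2  2  2  2  2  2  2  2  3
(- denotes ∞ / unreachable)

3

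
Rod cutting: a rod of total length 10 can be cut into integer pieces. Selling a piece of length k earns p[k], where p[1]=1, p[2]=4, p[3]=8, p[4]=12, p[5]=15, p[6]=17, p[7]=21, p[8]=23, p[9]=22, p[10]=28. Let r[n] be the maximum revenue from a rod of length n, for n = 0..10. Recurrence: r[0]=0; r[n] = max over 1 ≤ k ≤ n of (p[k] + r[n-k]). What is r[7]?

   n    0    1    2    3    4    5    6    7    8    9   10
r[n]    0    1    4    8   12   15   17   21   24   27   30

21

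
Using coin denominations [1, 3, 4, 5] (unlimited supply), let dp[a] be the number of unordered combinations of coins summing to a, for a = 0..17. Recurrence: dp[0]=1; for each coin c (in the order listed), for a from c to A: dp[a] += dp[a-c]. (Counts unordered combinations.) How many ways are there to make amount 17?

after  coin     0     1     2     3     4     5     6     7     8     9    10    11    12    13    14    15    16    17
          1     1     1     1     1     1     1     1     1     1     1     1     1     1     1     1     1     1     1
          3     1     1     1     2     2     2     3     3     3     4     4     4     5     5     5     6     6     6
          4     1     1     1     2     3     3     4     5     6     7     8     9    11    12    13    15    17    18
          5     1     1     1     2     3     4     5     6     8    10    12    14    17    20    23    27    31    35

35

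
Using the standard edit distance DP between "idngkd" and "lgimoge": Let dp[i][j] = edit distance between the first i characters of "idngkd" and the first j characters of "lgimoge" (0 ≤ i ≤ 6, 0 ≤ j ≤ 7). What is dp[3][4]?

4

   ''  l  g  i  m  o  g  e
''  0  1  2  3  4  5  6  7
 i  1  1  2  2  3  4  5  6
 d  2  2  2  3  3  4  5  6
 n  3  3  3  3  4  4  5  6
 g  4  4  3  4  4  5  4  5
 k  5  5  4  4  5  5  5  5
 d  6  6  5  5  5  6  6  6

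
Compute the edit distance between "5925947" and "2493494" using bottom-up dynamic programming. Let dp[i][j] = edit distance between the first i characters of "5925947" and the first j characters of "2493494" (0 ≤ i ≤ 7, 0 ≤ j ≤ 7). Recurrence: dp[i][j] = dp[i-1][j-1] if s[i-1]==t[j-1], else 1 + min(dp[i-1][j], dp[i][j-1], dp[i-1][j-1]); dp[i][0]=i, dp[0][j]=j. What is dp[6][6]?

   ''  2  4  9  3  4  9  4
''  0  1  2  3  4  5  6  7
 5  1  1  2  3  4  5  6  7
 9  2  2  2  2  3  4  5  6
 2  3  2  3  3  3  4  5  6
 5  4  3  3  4  4  4  5  6
 9  5  4  4  3  4  5  4  5
 4  6  5  4  4  4  4  5  4
 7  7  6  5  5  5  5  5  5

5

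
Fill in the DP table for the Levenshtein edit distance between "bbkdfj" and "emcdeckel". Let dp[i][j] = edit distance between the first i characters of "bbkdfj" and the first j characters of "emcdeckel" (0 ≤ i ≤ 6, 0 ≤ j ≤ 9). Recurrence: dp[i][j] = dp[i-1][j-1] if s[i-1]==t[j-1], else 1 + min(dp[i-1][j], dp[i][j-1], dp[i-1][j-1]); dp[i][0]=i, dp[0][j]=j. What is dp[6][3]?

   ''  e  m  c  d  e  c  k  e  l
''  0  1  2  3  4  5  6  7  8  9
 b  1  1  2  3  4  5  6  7  8  9
 b  2  2  2  3  4  5  6  7  8  9
 k  3  3  3  3  4  5  6  6  7  8
 d  4  4  4  4  3  4  5  6  7  8
 f  5  5  5  5  4  4  5  6  7  8
 j  6  6  6  6  5  5  5  6  7  8

6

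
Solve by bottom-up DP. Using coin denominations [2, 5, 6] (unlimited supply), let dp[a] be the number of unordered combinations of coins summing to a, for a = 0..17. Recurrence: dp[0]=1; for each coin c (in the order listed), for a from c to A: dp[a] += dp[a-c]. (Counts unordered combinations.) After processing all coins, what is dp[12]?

4

after  coin     0     1     2     3     4     5     6     7     8     9    10    11    12    13    14    15    16    17
          2     1     0     1     0     1     0     1     0     1     0     1     0     1     0     1     0     1     0
          5     1     0     1     0     1     1     1     1     1     1     2     1     2     1     2     2     2     2
          6     1     0     1     0     1     1     2     1     2     1     3     2     4     2     4     3     5     4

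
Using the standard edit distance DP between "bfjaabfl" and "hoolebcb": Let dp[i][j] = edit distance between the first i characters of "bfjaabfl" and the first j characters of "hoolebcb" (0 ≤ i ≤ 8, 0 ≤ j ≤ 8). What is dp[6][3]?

6

   ''  h  o  o  l  e  b  c  b
''  0  1  2  3  4  5  6  7  8
 b  1  1  2  3  4  5  5  6  7
 f  2  2  2  3  4  5  6  6  7
 j  3  3  3  3  4  5  6  7  7
 a  4  4  4  4  4  5  6  7  8
 a  5  5  5  5  5  5  6  7  8
 b  6  6  6  6  6  6  5  6  7
 f  7  7  7  7  7  7  6  6  7
 l  8  8  8  8  7  8  7  7  7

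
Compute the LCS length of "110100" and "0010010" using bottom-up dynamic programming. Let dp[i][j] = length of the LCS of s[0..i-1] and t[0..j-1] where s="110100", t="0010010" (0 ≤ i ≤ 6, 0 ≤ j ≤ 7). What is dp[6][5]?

4

   ''  0  0  1  0  0  1  0
''  0  0  0  0  0  0  0  0
 1  0  0  0  1  1  1  1  1
 1  0  0  0  1  1  1  2  2
 0  0  1  1  1  2  2  2  3
 1  0  1  1  2  2  2  3  3
 0  0  1  2  2  3  3  3  4
 0  0  1  2  2  3  4  4  4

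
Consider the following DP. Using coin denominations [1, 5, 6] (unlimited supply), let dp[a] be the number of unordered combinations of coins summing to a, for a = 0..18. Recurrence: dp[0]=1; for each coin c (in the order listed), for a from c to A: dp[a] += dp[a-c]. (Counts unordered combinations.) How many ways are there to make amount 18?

after  coin     0     1     2     3     4     5     6     7     8     9    10    11    12    13    14    15    16    17    18
          1     1     1     1     1     1     1     1     1     1     1     1     1     1     1     1     1     1     1     1
          5     1     1     1     1     1     2     2     2     2     2     3     3     3     3     3     4     4     4     4
          6     1     1     1     1     1     2     3     3     3     3     4     5     6     6     6     7     8     9    10

10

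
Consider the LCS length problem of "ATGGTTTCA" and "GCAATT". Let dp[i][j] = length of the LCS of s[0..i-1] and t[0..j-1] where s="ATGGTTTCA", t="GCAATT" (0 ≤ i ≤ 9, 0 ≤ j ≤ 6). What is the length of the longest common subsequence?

3

   ''  G  C  A  A  T  T
''  0  0  0  0  0  0  0
 A  0  0  0  1  1  1  1
 T  0  0  0  1  1  2  2
 G  0  1  1  1  1  2  2
 G  0  1  1  1  1  2  2
 T  0  1  1  1  1  2  3
 T  0  1  1  1  1  2  3
 T  0  1  1  1  1  2  3
 C  0  1  2  2  2  2  3
 A  0  1  2  3  3  3  3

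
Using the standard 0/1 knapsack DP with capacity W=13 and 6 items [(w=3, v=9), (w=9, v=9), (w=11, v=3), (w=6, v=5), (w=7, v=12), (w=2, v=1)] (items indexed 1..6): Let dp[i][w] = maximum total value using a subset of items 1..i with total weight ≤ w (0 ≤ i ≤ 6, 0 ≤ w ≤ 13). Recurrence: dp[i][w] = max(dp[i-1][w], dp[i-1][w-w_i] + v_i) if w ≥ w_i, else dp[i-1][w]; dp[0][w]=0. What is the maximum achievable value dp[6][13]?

i\w   0   1   2   3   4   5   6   7   8   9  10  11  12  13
  0   0   0   0   0   0   0   0   0   0   0   0   0   0   0
  1   0   0   0   9   9   9   9   9   9   9   9   9   9   9
  2   0   0   0   9   9   9   9   9   9   9   9   9  18  18
  3   0   0   0   9   9   9   9   9   9   9   9   9  18  18
  4   0   0   0   9   9   9   9   9   9  14  14  14  18  18
  5   0   0   0   9   9   9   9  12  12  14  21  21  21  21
  6   0   0   1   9   9  10  10  12  12  14  21  21  22  22

22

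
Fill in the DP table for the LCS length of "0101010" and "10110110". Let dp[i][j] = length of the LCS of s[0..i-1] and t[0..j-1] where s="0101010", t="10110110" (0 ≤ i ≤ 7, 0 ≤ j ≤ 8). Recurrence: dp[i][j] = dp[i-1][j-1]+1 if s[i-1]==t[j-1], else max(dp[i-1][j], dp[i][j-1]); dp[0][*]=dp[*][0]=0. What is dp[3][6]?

3

   ''  1  0  1  1  0  1  1  0
''  0  0  0  0  0  0  0  0  0
 0  0  0  1  1  1  1  1  1  1
 1  0  1  1  2  2  2  2  2  2
 0  0  1  2  2  2  3  3  3  3
 1  0  1  2  3  3  3  4  4  4
 0  0  1  2  3  3  4  4  4  5
 1  0  1  2  3  4  4  5  5  5
 0  0  1  2  3  4  5  5  5  6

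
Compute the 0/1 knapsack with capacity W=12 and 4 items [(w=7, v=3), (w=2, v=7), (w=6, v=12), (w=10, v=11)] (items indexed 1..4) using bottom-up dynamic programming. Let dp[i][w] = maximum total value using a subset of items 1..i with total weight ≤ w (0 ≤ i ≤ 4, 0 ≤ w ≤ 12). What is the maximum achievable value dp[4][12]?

19

i\w   0   1   2   3   4   5   6   7   8   9  10  11  12
  0   0   0   0   0   0   0   0   0   0   0   0   0   0
  1   0   0   0   0   0   0   0   3   3   3   3   3   3
  2   0   0   7   7   7   7   7   7   7  10  10  10  10
  3   0   0   7   7   7   7  12  12  19  19  19  19  19
  4   0   0   7   7   7   7  12  12  19  19  19  19  19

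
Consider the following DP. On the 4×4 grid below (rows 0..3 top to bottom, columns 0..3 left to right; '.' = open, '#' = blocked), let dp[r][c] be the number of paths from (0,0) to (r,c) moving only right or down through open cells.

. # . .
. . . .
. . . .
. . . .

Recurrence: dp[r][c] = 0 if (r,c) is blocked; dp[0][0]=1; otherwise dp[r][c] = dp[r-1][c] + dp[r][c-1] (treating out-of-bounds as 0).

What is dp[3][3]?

10

r\c   0   1   2   3
  0   1   0   0   0
  1   1   1   1   1
  2   1   2   3   4
  3   1   3   6  10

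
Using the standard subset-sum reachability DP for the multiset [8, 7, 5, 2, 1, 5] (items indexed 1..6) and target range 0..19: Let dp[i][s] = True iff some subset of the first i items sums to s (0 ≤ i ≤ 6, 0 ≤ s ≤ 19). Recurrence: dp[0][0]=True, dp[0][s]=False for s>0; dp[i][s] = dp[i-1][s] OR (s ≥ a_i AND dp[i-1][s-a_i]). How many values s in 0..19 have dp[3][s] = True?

7

i\s   0   1   2   3   4   5   6   7   8   9  10  11  12  13  14  15  16  17  18  19
  0   T   F   F   F   F   F   F   F   F   F   F   F   F   F   F   F   F   F   F   F
  1   T   F   F   F   F   F   F   F   T   F   F   F   F   F   F   F   F   F   F   F
  2   T   F   F   F   F   F   F   T   T   F   F   F   F   F   F   T   F   F   F   F
  3   T   F   F   F   F   T   F   T   T   F   F   F   T   T   F   T   F   F   F   F
  4   T   F   T   F   F   T   F   T   T   T   T   F   T   T   T   T   F   T   F   F
  5   T   T   T   T   F   T   T   T   T   T   T   T   T   T   T   T   T   T   T   F
  6   T   T   T   T   F   T   T   T   T   T   T   T   T   T   T   T   T   T   T   T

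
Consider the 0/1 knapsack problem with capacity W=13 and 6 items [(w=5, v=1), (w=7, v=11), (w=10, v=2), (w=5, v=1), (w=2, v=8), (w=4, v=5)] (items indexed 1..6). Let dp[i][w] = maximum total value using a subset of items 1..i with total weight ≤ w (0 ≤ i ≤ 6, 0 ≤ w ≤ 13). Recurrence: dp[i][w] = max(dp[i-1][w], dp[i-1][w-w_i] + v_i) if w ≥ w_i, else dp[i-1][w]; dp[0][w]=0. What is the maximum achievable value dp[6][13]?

i\w   0   1   2   3   4   5   6   7   8   9  10  11  12  13
  0   0   0   0   0   0   0   0   0   0   0   0   0   0   0
  1   0   0   0   0   0   1   1   1   1   1   1   1   1   1
  2   0   0   0   0   0   1   1  11  11  11  11  11  12  12
  3   0   0   0   0   0   1   1  11  11  11  11  11  12  12
  4   0   0   0   0   0   1   1  11  11  11  11  11  12  12
  5   0   0   8   8   8   8   8  11  11  19  19  19  19  19
  6   0   0   8   8   8   8  13  13  13  19  19  19  19  24

24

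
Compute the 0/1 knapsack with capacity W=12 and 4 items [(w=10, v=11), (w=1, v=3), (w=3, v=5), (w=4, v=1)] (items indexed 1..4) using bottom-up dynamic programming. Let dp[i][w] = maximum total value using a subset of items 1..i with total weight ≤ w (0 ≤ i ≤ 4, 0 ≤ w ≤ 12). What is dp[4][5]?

i\w   0   1   2   3   4   5   6   7   8   9  10  11  12
  0   0   0   0   0   0   0   0   0   0   0   0   0   0
  1   0   0   0   0   0   0   0   0   0   0  11  11  11
  2   0   3   3   3   3   3   3   3   3   3  11  14  14
  3   0   3   3   5   8   8   8   8   8   8  11  14  14
  4   0   3   3   5   8   8   8   8   9   9  11  14  14

8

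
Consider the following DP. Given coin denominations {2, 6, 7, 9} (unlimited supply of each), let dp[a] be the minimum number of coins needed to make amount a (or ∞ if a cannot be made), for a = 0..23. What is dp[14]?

2

 a  0  1  2  3  4  5  6  7  8  9 10 11 12 13 14 15 16 17 18 19 20 21 22 23
dp  0  -  1  -  2  -  1  1  2  1  3  2  2  2  2  2  2  3  2  3  3  3  3  3
(- denotes ∞ / unreachable)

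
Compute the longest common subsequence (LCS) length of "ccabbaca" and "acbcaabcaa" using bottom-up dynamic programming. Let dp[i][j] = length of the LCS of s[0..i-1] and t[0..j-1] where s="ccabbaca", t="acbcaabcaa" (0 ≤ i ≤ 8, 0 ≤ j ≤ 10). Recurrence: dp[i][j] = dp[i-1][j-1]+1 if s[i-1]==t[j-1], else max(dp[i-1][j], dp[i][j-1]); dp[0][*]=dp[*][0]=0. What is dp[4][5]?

   ''  a  c  b  c  a  a  b  c  a  a
''  0  0  0  0  0  0  0  0  0  0  0
 c  0  0  1  1  1  1  1  1  1  1  1
 c  0  0  1  1  2  2  2  2  2  2  2
 a  0  1  1  1  2  3  3  3  3  3  3
 b  0  1  1  2  2  3  3  4  4  4  4
 b  0  1  1  2  2  3  3  4  4  4  4
 a  0  1  1  2  2  3  4  4  4  5  5
 c  0  1  2  2  3  3  4  4  5  5  5
 a  0  1  2  2  3  4  4  4  5  6  6

3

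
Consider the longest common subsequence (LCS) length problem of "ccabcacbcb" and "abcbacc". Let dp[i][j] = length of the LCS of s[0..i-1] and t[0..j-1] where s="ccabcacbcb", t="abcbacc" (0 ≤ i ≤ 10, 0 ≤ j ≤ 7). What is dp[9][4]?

4

   ''  a  b  c  b  a  c  c
''  0  0  0  0  0  0  0  0
 c  0  0  0  1  1  1  1  1
 c  0  0  0  1  1  1  2  2
 a  0  1  1  1  1  2  2  2
 b  0  1  2  2  2  2  2  2
 c  0  1  2  3  3  3  3  3
 a  0  1  2  3  3  4  4  4
 c  0  1  2  3  3  4  5  5
 b  0  1  2  3  4  4  5  5
 c  0  1  2  3  4  4  5  6
 b  0  1  2  3  4  4  5  6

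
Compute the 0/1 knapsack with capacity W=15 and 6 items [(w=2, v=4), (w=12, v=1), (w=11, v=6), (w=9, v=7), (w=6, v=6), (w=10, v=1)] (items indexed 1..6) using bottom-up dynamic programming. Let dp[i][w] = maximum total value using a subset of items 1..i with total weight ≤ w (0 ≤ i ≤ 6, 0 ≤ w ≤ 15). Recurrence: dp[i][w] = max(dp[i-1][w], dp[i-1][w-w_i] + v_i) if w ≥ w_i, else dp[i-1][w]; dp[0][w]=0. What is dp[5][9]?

i\w   0   1   2   3   4   5   6   7   8   9  10  11  12  13  14  15
  0   0   0   0   0   0   0   0   0   0   0   0   0   0   0   0   0
  1   0   0   4   4   4   4   4   4   4   4   4   4   4   4   4   4
  2   0   0   4   4   4   4   4   4   4   4   4   4   4   4   5   5
  3   0   0   4   4   4   4   4   4   4   4   4   6   6  10  10  10
  4   0   0   4   4   4   4   4   4   4   7   7  11  11  11  11  11
  5   0   0   4   4   4   4   6   6  10  10  10  11  11  11  11  13
  6   0   0   4   4   4   4   6   6  10  10  10  11  11  11  11  13

10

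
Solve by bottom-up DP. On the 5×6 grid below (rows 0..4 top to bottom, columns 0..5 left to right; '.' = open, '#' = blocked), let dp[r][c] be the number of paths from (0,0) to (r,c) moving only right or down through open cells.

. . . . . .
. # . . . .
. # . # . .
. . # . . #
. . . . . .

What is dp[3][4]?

3

r\c   0   1   2   3   4   5
  0   1   1   1   1   1   1
  1   1   0   1   2   3   4
  2   1   0   1   0   3   7
  3   1   1   0   0   3   0
  4   1   2   2   2   5   5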